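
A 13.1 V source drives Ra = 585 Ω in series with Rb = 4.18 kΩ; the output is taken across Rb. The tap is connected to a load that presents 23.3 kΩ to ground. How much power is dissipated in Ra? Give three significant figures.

Total resistance from the source is Ra + (Rb‖R_L) = 4129 Ω, so I = 13.1/4129 Ω = 3.173 mA.
P = I²·Ra = (3.173 mA)² × 585 Ω = 5.89 mW.

P ≈ 5.89 mW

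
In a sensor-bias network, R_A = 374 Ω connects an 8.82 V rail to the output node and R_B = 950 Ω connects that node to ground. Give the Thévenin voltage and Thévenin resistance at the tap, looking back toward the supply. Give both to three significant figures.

V_th is the open-circuit tap voltage: 8.82 × 950/(374 + 950) = 6.33 V.
With the supply zeroed, R_A and R_B appear in parallel from the tap: R_th = R_A‖R_B = (374 × 950)/1324 = 268 Ω.

V_th = 6.33 V, R_th = 268 Ω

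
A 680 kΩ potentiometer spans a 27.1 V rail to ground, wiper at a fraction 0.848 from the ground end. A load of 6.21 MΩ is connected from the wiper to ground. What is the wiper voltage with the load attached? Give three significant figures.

The wiper splits the pot into (1−α)R = 103.4 kΩ above and αR = 576.6 kΩ below.
Lower section ‖ load = 527.6 kΩ.
V_wiper = 27.1 × 527.6/(103.4 + 527.6) = 22.7 V.

V ≈ 22.7 V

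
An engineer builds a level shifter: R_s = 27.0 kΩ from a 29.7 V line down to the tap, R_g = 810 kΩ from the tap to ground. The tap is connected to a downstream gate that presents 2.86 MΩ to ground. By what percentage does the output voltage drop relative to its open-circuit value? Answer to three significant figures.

0.905 %

The divider's output (Thévenin) resistance is R_s‖R_g = 26.13 kΩ.
Fractional drop under load = R_th/(R_th + R_L) = 26.13 / (26.13 + 2860) = 0.009053.
So the output falls by 0.905 %.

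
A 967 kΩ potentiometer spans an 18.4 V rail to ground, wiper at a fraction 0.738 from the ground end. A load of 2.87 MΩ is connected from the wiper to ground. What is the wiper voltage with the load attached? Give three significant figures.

The wiper splits the pot into (1−α)R = 253.4 kΩ above and αR = 713.6 kΩ below.
Lower section ‖ load = 571.5 kΩ.
V_wiper = 18.4 × 571.5/(253.4 + 571.5) = 12.7 V.

V ≈ 12.7 V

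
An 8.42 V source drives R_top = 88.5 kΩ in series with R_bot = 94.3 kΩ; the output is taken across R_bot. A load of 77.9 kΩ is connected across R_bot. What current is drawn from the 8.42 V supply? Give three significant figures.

I ≈ 0.0642 mA

R_bot‖R_L = 42.66 kΩ, so the source sees R_top + R_bot‖R_L = 131.2 kΩ.
I = 8.42 V / 131.2 kΩ = 0.0642 mA.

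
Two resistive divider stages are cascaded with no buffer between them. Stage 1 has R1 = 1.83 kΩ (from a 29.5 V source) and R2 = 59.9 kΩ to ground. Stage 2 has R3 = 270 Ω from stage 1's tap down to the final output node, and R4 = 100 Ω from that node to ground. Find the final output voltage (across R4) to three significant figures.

Stage 2 presents R3+R4 = 370.0 Ω as a load on stage 1's tap.
Stage 1's lower leg becomes R2‖(R3+R4) = 367.7 Ω, so V_mid = 29.5 × 367.7/2198 = 4.936 V.
Stage 2 is itself unloaded: V_out = V_mid × R4/(R3+R4) = 4.936 × 100/370.0 = 1.33 V.

V_out ≈ 1.33 V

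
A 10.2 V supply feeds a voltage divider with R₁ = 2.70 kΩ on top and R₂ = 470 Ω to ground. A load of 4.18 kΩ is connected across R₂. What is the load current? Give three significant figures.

R₂‖R_L = 422.5 Ω; V_out = 10.2 × 422.5/3122 = 1.380 V.
I_L = V_out / R_L = 1.380 / 4.18 kΩ = 0.330 mA.

I_L ≈ 0.330 mA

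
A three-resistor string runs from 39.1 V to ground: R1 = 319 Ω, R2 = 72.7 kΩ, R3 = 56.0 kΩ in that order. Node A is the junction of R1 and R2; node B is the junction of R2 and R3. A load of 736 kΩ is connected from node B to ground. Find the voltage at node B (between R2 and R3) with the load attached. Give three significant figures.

At node B, R3 is in parallel with the load: R3‖R_L = 52040 Ω.
Below node A the resistance is R2 + (R3‖R_L) = 124700 Ω, so V_A = 39.1 × 124700/125100 = 39.00 V.
Then V_B = V_A × (R3‖R_L)/(R2 + R3‖R_L) = 39.00 × 52040/124700 = 16.3 V.

V ≈ 16.3 V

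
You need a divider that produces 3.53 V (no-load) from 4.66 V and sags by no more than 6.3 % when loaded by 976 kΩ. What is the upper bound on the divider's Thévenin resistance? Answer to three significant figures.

Loading drop = R_th/(R_th + R_L) ≤ 0.0630, so R_th ≤ R_L · ε/(1−ε) = 976 kΩ × 0.0630/0.9370 = 65.6 kΩ.
(Any R1, R2 with R2/(R1+R2) = 0.758 and R1‖R2 ≤ 65.6 kΩ will meet the spec.)

R_th ≤ 65.6 kΩ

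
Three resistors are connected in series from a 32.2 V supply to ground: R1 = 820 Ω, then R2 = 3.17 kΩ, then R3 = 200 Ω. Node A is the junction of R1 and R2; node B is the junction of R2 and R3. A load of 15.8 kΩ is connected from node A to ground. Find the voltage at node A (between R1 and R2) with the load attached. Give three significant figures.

V ≈ 24.9 V

Below node A the series string R2+R3 = 3370 Ω sits in parallel with the 15800 Ω load: 2778 Ω.
V_A = 32.2 × 2778/(820 + 2778) = 24.9 V.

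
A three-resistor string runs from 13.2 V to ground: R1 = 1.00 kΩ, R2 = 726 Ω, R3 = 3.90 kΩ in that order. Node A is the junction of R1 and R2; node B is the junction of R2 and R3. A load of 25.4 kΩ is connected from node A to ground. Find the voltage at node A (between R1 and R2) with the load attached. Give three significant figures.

Below node A the series string R2+R3 = 4626 Ω sits in parallel with the 25400 Ω load: 3913 Ω.
V_A = 13.2 × 3913/(1000 + 3913) = 10.5 V.

V ≈ 10.5 V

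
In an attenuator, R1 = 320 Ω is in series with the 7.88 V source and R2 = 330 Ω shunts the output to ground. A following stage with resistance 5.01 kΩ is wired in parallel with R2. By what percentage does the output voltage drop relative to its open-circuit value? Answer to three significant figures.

3.14 %

The divider's output (Thévenin) resistance is R1‖R2 = 162.5 Ω.
Fractional drop under load = R_th/(R_th + R_L) = 162.5 / (162.5 + 5010) = 0.03141.
So the output falls by 3.14 %.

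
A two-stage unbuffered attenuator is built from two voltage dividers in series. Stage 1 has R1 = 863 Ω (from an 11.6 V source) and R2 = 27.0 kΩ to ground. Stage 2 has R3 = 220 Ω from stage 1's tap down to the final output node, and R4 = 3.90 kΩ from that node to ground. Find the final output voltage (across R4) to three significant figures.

Stage 2 presents R3+R4 = 4120 Ω as a load on stage 1's tap.
Stage 1's lower leg becomes R2‖(R3+R4) = 3575 Ω, so V_mid = 11.6 × 3575/4438 = 9.344 V.
Stage 2 is itself unloaded: V_out = V_mid × R4/(R3+R4) = 9.344 × 3900/4120 = 8.85 V.

V_out ≈ 8.85 V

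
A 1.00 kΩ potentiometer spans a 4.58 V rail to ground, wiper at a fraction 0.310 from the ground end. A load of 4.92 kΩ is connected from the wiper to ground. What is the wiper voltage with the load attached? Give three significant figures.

The wiper splits the pot into (1−α)R = 690.0 Ω above and αR = 310.0 Ω below.
Lower section ‖ load = 291.6 Ω.
V_wiper = 4.58 × 291.6/(690.0 + 291.6) = 1.36 V.

V ≈ 1.36 V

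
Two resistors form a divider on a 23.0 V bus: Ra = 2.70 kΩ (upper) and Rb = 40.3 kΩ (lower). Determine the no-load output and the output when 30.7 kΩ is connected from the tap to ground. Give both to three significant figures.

Open-circuit: V = 23.0 × 40.3/(2.70 + 40.3) = 21.6 V.
With the load, Rb becomes Rb‖R_L = 17.43 kΩ, so V = 23.0 × 17.43/20.13 = 19.9 V.

Unloaded: 21.6 V; loaded: 19.9 V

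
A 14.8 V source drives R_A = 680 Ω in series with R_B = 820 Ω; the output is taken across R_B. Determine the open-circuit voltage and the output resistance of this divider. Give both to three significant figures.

V_th = 8.09 V, R_th = 372 Ω

V_th is the open-circuit tap voltage: 14.8 × 820/(680 + 820) = 8.09 V.
With the supply zeroed, R_A and R_B appear in parallel from the tap: R_th = R_A‖R_B = (680 × 820)/1500 = 372 Ω.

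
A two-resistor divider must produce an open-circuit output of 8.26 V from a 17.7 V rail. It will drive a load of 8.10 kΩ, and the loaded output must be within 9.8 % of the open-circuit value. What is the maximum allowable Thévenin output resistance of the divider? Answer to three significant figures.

Loading drop = R_th/(R_th + R_L) ≤ 0.0980, so R_th ≤ R_L · ε/(1−ε) = 8.10 kΩ × 0.0980/0.9020 = 880 Ω.
(Any R1, R2 with R2/(R1+R2) = 0.467 and R1‖R2 ≤ 880 Ω will meet the spec.)

R_th ≤ 880 Ω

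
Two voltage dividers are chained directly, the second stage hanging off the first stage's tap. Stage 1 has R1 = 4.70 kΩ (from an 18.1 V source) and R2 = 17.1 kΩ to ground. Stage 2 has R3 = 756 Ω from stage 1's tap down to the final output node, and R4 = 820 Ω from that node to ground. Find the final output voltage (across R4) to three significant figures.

Stage 2 presents R3+R4 = 1576 Ω as a load on stage 1's tap.
Stage 1's lower leg becomes R2‖(R3+R4) = 1443 Ω, so V_mid = 18.1 × 1443/6143 = 4.252 V.
Stage 2 is itself unloaded: V_out = V_mid × R4/(R3+R4) = 4.252 × 820/1576 = 2.21 V.

V_out ≈ 2.21 V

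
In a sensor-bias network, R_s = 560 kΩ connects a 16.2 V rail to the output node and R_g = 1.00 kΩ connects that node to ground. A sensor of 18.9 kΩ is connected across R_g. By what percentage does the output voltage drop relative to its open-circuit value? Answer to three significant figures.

5.02 %

The divider's output (Thévenin) resistance is R_s‖R_g = 0.9982 kΩ.
Fractional drop under load = R_th/(R_th + R_L) = 0.9982 / (0.9982 + 18.9) = 0.05017.
So the output falls by 5.02 %.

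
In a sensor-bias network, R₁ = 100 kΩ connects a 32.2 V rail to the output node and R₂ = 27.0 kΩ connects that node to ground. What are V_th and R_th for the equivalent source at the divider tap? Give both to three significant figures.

V_th = 6.85 V, R_th = 21.3 kΩ

V_th is the open-circuit tap voltage: 32.2 × 27.0/(100 + 27.0) = 6.85 V.
With the supply zeroed, R₁ and R₂ appear in parallel from the tap: R_th = R₁‖R₂ = (100 × 27.0)/127.0 = 21.3 kΩ.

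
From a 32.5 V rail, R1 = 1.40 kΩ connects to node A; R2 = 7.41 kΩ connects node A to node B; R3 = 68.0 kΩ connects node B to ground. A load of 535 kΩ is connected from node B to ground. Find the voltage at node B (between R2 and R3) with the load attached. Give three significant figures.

At node B, R3 is in parallel with the load: R3‖R_L = 60.33 kΩ.
Below node A the resistance is R2 + (R3‖R_L) = 67.74 kΩ, so V_A = 32.5 × 67.74/69.14 = 31.84 V.
Then V_B = V_A × (R3‖R_L)/(R2 + R3‖R_L) = 31.84 × 60.33/67.74 = 28.4 V.

V ≈ 28.4 V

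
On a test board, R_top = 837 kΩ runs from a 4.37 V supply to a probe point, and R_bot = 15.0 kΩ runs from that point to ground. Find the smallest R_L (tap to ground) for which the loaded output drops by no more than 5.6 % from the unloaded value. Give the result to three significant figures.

Output resistance R_th = R_top‖R_bot = (837 × 15.0)/852.0 = 14.74 kΩ.
The fractional drop is R_th/(R_th + R_L); requiring this ≤ 0.0560 gives R_L ≥ R_th(1/0.0560 − 1) = 14.74 × 16.86 = 248 kΩ.

R_L(min) ≈ 248 kΩ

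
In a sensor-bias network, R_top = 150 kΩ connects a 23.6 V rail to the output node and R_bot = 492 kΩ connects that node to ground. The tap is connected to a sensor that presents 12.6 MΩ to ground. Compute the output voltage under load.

The load sits in parallel with R_bot: R_bot‖R_L = (492 × 12600) / (492 + 12600) = 473.5 kΩ.
V_out = 23.6 × 473.5 / (150 + 473.5) = 23.6 × 473.5/623.5 = 17.9 V.
(Unloaded it would have been 18.1 V.)

V_out ≈ 17.9 V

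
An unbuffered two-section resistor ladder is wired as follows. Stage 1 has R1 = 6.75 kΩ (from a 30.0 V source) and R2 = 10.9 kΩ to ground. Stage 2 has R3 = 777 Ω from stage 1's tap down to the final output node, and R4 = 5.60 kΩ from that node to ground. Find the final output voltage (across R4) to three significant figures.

V_out ≈ 9.84 V

Stage 2 presents R3+R4 = 6377 Ω as a load on stage 1's tap.
Stage 1's lower leg becomes R2‖(R3+R4) = 4023 Ω, so V_mid = 30.0 × 4023/10770 = 11.20 V.
Stage 2 is itself unloaded: V_out = V_mid × R4/(R3+R4) = 11.20 × 5600/6377 = 9.84 V.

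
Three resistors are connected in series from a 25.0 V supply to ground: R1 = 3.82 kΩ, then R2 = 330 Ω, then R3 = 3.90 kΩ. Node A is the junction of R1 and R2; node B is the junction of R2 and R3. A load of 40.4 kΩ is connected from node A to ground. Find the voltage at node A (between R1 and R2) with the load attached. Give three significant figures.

V ≈ 12.5 V

Below node A the series string R2+R3 = 4230 Ω sits in parallel with the 40400 Ω load: 3829 Ω.
V_A = 25.0 × 3829/(3820 + 3829) = 12.5 V.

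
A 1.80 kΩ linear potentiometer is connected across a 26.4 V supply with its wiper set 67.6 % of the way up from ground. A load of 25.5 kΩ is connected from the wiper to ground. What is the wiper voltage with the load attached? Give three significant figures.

V ≈ 17.6 V

The wiper splits the pot into (1−α)R = 583.2 Ω above and αR = 1217 Ω below.
Lower section ‖ load = 1161 Ω.
V_wiper = 26.4 × 1161/(583.2 + 1161) = 17.6 V.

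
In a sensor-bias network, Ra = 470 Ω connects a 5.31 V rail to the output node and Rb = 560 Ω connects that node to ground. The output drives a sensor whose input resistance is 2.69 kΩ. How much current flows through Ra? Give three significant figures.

I ≈ 5.69 mA

Rb‖R_L = 463.5 Ω, so the source sees Ra + Rb‖R_L = 933.5 Ω.
I = 5.31 V / 933.5 Ω = 5.69 mA.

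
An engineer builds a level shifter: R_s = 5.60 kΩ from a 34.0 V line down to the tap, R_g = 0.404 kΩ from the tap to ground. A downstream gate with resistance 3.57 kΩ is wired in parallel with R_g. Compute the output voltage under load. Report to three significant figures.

The load sits in parallel with R_g: R_g‖R_L = (404 × 3570) / (404 + 3570) = 362.9 Ω.
V_out = 34.0 × 362.9 / (5600 + 362.9) = 34.0 × 362.9/5963 = 2.07 V.
(Unloaded it would have been 2.29 V.)

V_out ≈ 2.07 V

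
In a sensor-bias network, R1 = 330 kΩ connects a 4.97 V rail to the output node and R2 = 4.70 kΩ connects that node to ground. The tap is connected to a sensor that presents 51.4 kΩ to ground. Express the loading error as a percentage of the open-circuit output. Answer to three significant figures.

8.27 %

The divider's output (Thévenin) resistance is R1‖R2 = 4.634 kΩ.
Fractional drop under load = R_th/(R_th + R_L) = 4.634 / (4.634 + 51.4) = 0.08270.
So the output falls by 8.27 %.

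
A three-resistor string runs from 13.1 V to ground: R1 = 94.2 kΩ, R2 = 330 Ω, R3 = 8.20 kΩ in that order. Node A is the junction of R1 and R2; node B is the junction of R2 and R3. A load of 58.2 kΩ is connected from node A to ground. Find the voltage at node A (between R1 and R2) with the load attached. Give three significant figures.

V ≈ 0.959 V

Below node A the series string R2+R3 = 8530 Ω sits in parallel with the 58200 Ω load: 7440 Ω.
V_A = 13.1 × 7440/(94200 + 7440) = 0.959 V.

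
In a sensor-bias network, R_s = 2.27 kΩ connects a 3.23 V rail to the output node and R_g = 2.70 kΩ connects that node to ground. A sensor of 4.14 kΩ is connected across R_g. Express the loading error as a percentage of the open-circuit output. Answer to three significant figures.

Unloaded V = 3.23 × 2.70/4.970 = 1.755 V.
Loaded: R_g‖R_L = 1.634 kΩ, giving V = 3.23 × 1.634/3.904 = 1.352 V.
Drop = (1.755 − 1.352) / 1.755 = 23.0 %.

23.0 %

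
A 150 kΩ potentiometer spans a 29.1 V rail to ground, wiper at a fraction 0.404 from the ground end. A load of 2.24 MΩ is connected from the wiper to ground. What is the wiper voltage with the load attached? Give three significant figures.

The wiper splits the pot into (1−α)R = 89.40 kΩ above and αR = 60.60 kΩ below.
Lower section ‖ load = 59.00 kΩ.
V_wiper = 29.1 × 59.00/(89.40 + 59.00) = 11.6 V.

V ≈ 11.6 V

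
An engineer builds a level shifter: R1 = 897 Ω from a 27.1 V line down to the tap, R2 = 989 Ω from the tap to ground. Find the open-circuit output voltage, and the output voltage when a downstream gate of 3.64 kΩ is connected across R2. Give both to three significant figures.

Open-circuit: V = 27.1 × 989/(897 + 989) = 14.2 V.
With the load, R2 becomes R2‖R_L = 777.7 Ω, so V = 27.1 × 777.7/1675 = 12.6 V.

Unloaded: 14.2 V; loaded: 12.6 V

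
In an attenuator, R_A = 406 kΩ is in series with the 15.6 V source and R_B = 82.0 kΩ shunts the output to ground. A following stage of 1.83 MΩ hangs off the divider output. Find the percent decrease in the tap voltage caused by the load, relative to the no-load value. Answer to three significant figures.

The divider's output (Thévenin) resistance is R_A‖R_B = 68.22 kΩ.
Fractional drop under load = R_th/(R_th + R_L) = 68.22 / (68.22 + 1830) = 0.03594.
So the output falls by 3.59 %.

3.59 %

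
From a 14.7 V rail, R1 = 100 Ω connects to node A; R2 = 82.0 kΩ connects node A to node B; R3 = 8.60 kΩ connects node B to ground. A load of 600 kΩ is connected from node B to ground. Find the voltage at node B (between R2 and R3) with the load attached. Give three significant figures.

At node B, R3 is in parallel with the load: R3‖R_L = 8478 Ω.
Below node A the resistance is R2 + (R3‖R_L) = 90480 Ω, so V_A = 14.7 × 90480/90580 = 14.68 V.
Then V_B = V_A × (R3‖R_L)/(R2 + R3‖R_L) = 14.68 × 8478/90480 = 1.38 V.

V ≈ 1.38 V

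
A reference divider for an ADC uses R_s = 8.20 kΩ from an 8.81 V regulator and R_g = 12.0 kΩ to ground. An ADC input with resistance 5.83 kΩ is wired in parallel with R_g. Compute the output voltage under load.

The load sits in parallel with R_g: R_g‖R_L = (12.0 × 5.83) / (12.0 + 5.83) = 3.924 kΩ.
V_out = 8.81 × 3.924 / (8.20 + 3.924) = 8.81 × 3.924/12.12 = 2.85 V.
(Unloaded it would have been 5.23 V.)

V_out ≈ 2.85 V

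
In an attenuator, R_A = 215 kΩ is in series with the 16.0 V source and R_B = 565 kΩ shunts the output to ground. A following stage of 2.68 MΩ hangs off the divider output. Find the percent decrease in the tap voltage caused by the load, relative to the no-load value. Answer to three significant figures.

The divider's output (Thévenin) resistance is R_A‖R_B = 155.7 kΩ.
Fractional drop under load = R_th/(R_th + R_L) = 155.7 / (155.7 + 2680) = 0.05492.
So the output falls by 5.49 %.

5.49 %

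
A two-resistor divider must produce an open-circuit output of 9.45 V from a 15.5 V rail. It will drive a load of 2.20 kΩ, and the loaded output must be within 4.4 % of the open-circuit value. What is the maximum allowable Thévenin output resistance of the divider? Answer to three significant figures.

Loading drop = R_th/(R_th + R_L) ≤ 0.0440, so R_th ≤ R_L · ε/(1−ε) = 2.20 kΩ × 0.0440/0.9560 = 101 Ω.
(Any R1, R2 with R2/(R1+R2) = 0.610 and R1‖R2 ≤ 101 Ω will meet the spec.)

R_th ≤ 101 Ω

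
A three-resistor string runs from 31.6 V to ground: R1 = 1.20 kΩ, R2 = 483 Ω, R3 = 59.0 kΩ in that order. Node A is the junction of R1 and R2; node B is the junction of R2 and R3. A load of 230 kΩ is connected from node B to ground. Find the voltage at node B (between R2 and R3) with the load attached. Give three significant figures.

V ≈ 30.5 V

At node B, R3 is in parallel with the load: R3‖R_L = 46960 Ω.
Below node A the resistance is R2 + (R3‖R_L) = 47440 Ω, so V_A = 31.6 × 47440/48640 = 30.82 V.
Then V_B = V_A × (R3‖R_L)/(R2 + R3‖R_L) = 30.82 × 46960/47440 = 30.5 V.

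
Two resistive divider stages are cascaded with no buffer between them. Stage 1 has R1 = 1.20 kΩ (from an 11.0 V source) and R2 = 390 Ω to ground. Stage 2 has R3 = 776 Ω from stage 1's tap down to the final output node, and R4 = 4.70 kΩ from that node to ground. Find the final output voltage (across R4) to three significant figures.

Stage 2 presents R3+R4 = 5476 Ω as a load on stage 1's tap.
Stage 1's lower leg becomes R2‖(R3+R4) = 364.1 Ω, so V_mid = 11.0 × 364.1/1564 = 2.560 V.
Stage 2 is itself unloaded: V_out = V_mid × R4/(R3+R4) = 2.560 × 4700/5476 = 2.20 V.

V_out ≈ 2.20 V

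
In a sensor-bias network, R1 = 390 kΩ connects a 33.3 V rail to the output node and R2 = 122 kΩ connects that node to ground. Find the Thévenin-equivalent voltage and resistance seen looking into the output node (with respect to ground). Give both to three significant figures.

V_th is the open-circuit tap voltage: 33.3 × 122/(390 + 122) = 7.93 V.
With the supply zeroed, R1 and R2 appear in parallel from the tap: R_th = R1‖R2 = (390 × 122)/512.0 = 92.9 kΩ.

V_th = 7.93 V, R_th = 92.9 kΩ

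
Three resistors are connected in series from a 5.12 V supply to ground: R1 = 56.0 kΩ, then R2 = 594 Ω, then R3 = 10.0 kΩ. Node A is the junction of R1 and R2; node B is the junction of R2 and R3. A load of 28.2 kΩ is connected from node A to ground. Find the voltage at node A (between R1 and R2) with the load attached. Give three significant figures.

V ≈ 0.619 V

Below node A the series string R2+R3 = 10590 Ω sits in parallel with the 28200 Ω load: 7701 Ω.
V_A = 5.12 × 7701/(56000 + 7701) = 0.619 V.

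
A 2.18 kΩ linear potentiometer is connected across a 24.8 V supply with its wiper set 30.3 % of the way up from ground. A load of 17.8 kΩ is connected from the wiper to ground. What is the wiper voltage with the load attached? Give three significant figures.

V ≈ 7.32 V

The wiper splits the pot into (1−α)R = 1519 Ω above and αR = 660.5 Ω below.
Lower section ‖ load = 636.9 Ω.
V_wiper = 24.8 × 636.9/(1519 + 636.9) = 7.32 V.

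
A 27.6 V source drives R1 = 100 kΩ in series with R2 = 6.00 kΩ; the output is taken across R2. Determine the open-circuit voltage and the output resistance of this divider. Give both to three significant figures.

V_th = 1.56 V, R_th = 5.66 kΩ

V_th is the open-circuit tap voltage: 27.6 × 6.00/(100 + 6.00) = 1.56 V.
With the supply zeroed, R1 and R2 appear in parallel from the tap: R_th = R1‖R2 = (100 × 6.00)/106.0 = 5.66 kΩ.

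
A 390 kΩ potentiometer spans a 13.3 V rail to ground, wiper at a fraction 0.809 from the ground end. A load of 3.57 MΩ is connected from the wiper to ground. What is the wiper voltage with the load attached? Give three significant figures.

The wiper splits the pot into (1−α)R = 74.49 kΩ above and αR = 315.5 kΩ below.
Lower section ‖ load = 289.9 kΩ.
V_wiper = 13.3 × 289.9/(74.49 + 289.9) = 10.6 V.

V ≈ 10.6 V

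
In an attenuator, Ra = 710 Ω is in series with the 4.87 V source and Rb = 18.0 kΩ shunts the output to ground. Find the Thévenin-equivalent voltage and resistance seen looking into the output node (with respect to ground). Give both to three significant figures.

V_th is the open-circuit tap voltage: 4.87 × 18000/(710 + 18000) = 4.69 V.
With the supply zeroed, Ra and Rb appear in parallel from the tap: R_th = Ra‖Rb = (710 × 18000)/18710 = 683 Ω.

V_th = 4.69 V, R_th = 683 Ω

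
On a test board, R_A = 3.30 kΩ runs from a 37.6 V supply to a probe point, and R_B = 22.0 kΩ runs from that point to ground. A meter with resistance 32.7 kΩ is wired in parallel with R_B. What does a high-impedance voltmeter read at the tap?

The load sits in parallel with R_B: R_B‖R_L = (22.0 × 32.7) / (22.0 + 32.7) = 13.15 kΩ.
V_out = 37.6 × 13.15 / (3.30 + 13.15) = 37.6 × 13.15/16.45 = 30.1 V.
(Unloaded it would have been 32.7 V.)

V_out ≈ 30.1 V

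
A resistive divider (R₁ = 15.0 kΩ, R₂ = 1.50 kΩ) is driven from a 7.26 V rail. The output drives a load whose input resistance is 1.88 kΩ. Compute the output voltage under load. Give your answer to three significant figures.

V_out ≈ 0.383 V

The load sits in parallel with R₂: R₂‖R_L = (1.50 × 1.88) / (1.50 + 1.88) = 0.8343 kΩ.
V_out = 7.26 × 0.8343 / (15.0 + 0.8343) = 7.26 × 0.8343/15.83 = 0.383 V.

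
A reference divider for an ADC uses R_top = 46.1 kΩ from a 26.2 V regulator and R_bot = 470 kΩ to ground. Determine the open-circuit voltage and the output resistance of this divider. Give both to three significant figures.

V_th is the open-circuit tap voltage: 26.2 × 470/(46.1 + 470) = 23.9 V.
With the supply zeroed, R_top and R_bot appear in parallel from the tap: R_th = R_top‖R_bot = (46.1 × 470)/516.1 = 42.0 kΩ.

V_th = 23.9 V, R_th = 42.0 kΩ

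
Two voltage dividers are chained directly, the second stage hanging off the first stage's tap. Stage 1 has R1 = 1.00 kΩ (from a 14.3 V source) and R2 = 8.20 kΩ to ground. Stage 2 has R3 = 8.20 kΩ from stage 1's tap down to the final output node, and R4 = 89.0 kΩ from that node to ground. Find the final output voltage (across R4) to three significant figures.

Stage 2 presents R3+R4 = 97.20 kΩ as a load on stage 1's tap.
Stage 1's lower leg becomes R2‖(R3+R4) = 7.562 kΩ, so V_mid = 14.3 × 7.562/8.562 = 12.63 V.
Stage 2 is itself unloaded: V_out = V_mid × R4/(R3+R4) = 12.63 × 89.0/97.20 = 11.6 V.

V_out ≈ 11.6 V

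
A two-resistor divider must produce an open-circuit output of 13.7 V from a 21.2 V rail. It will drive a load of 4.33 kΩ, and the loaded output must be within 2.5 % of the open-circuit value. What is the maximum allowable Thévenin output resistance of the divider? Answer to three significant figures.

R_th ≤ 111 Ω

Loading drop = R_th/(R_th + R_L) ≤ 0.0250, so R_th ≤ R_L · ε/(1−ε) = 4.33 kΩ × 0.0250/0.9750 = 111 Ω.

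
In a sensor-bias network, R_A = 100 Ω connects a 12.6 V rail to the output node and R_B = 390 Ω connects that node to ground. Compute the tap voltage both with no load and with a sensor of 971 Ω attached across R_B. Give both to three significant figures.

Open-circuit: V = 12.6 × 390/(100 + 390) = 10.0 V.
With the load, R_B becomes R_B‖R_L = 278.2 Ω, so V = 12.6 × 278.2/378.2 = 9.27 V.

Unloaded: 10.0 V; loaded: 9.27 V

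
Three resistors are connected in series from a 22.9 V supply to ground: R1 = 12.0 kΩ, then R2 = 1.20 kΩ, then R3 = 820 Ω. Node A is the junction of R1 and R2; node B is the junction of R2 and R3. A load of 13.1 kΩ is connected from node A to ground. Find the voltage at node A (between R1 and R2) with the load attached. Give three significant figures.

V ≈ 2.91 V

Below node A the series string R2+R3 = 2020 Ω sits in parallel with the 13100 Ω load: 1750 Ω.
V_A = 22.9 × 1750/(12000 + 1750) = 2.91 V.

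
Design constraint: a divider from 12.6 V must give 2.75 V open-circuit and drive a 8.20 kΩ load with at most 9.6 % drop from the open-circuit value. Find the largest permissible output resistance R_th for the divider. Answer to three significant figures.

Loading drop = R_th/(R_th + R_L) ≤ 0.0960, so R_th ≤ R_L · ε/(1−ε) = 8.20 kΩ × 0.0960/0.9040 = 871 Ω.

R_th ≤ 871 Ω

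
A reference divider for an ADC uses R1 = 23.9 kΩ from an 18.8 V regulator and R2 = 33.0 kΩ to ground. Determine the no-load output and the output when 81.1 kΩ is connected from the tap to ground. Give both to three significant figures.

Unloaded: 10.9 V; loaded: 9.31 V

Open-circuit: V = 18.8 × 33.0/(23.9 + 33.0) = 10.9 V.
With the load, R2 becomes R2‖R_L = 23.46 kΩ, so V = 18.8 × 23.46/47.36 = 9.31 V.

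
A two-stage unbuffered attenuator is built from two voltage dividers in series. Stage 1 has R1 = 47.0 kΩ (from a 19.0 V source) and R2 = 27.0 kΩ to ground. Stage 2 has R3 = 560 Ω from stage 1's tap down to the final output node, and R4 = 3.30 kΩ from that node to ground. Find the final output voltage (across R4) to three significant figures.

Stage 2 presents R3+R4 = 3860 Ω as a load on stage 1's tap.
Stage 1's lower leg becomes R2‖(R3+R4) = 3377 Ω, so V_mid = 19.0 × 3377/50380 = 1.274 V.
Stage 2 is itself unloaded: V_out = V_mid × R4/(R3+R4) = 1.274 × 3300/3860 = 1.09 V.

V_out ≈ 1.09 V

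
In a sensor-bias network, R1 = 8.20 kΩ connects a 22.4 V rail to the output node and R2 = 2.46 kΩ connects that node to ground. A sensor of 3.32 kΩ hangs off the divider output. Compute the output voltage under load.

V_out ≈ 3.29 V

The load sits in parallel with R2: R2‖R_L = (2.46 × 3.32) / (2.46 + 3.32) = 1.413 kΩ.
V_out = 22.4 × 1.413 / (8.20 + 1.413) = 22.4 × 1.413/9.613 = 3.29 V.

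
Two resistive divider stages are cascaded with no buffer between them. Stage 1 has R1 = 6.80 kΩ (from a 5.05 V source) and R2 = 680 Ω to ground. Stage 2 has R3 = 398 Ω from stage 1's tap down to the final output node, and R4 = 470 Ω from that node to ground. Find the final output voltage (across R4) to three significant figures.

Stage 2 presents R3+R4 = 868.0 Ω as a load on stage 1's tap.
Stage 1's lower leg becomes R2‖(R3+R4) = 381.3 Ω, so V_mid = 5.05 × 381.3/7181 = 0.2681 V.
Stage 2 is itself unloaded: V_out = V_mid × R4/(R3+R4) = 0.2681 × 470/868.0 = 0.145 V.

V_out ≈ 0.145 V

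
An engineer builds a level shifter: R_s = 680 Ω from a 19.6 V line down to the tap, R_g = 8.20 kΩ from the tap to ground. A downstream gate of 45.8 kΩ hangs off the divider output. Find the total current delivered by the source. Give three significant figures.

R_g‖R_L = 6955 Ω, so the source sees R_s + R_g‖R_L = 7635 Ω.
I = 19.6 V / 7635 Ω = 2.57 mA.

I ≈ 2.57 mA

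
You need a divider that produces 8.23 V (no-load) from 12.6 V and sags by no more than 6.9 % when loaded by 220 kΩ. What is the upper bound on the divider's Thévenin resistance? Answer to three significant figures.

Loading drop = R_th/(R_th + R_L) ≤ 0.0690, so R_th ≤ R_L · ε/(1−ε) = 220 kΩ × 0.0690/0.9310 = 16.3 kΩ.

R_th ≤ 16.3 kΩ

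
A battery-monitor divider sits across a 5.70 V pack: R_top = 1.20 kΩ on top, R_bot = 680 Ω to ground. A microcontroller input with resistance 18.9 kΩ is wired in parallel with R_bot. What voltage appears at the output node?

The load sits in parallel with R_bot: R_bot‖R_L = (680 × 18900) / (680 + 18900) = 656.4 Ω.
V_out = 5.70 × 656.4 / (1200 + 656.4) = 5.70 × 656.4/1856 = 2.02 V.

V_out ≈ 2.02 V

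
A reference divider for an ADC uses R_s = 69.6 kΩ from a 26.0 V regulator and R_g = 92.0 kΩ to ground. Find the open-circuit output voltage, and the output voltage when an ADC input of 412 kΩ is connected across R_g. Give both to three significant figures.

Open-circuit: V = 26.0 × 92.0/(69.6 + 92.0) = 14.8 V.
With the load, R_g becomes R_g‖R_L = 75.21 kΩ, so V = 26.0 × 75.21/144.8 = 13.5 V.

Unloaded: 14.8 V; loaded: 13.5 V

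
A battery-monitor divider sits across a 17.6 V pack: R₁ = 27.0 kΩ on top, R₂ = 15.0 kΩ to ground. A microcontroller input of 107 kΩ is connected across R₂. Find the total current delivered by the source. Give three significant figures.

I ≈ 0.438 mA

R₂‖R_L = 13.16 kΩ, so the source sees R₁ + R₂‖R_L = 40.16 kΩ.
I = 17.6 V / 40.16 kΩ = 0.438 mA.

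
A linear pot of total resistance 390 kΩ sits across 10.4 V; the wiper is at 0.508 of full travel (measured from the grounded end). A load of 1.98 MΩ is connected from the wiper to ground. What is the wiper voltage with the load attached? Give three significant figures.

V ≈ 5.04 V

The wiper splits the pot into (1−α)R = 191.9 kΩ above and αR = 198.1 kΩ below.
Lower section ‖ load = 180.1 kΩ.
V_wiper = 10.4 × 180.1/(191.9 + 180.1) = 5.04 V.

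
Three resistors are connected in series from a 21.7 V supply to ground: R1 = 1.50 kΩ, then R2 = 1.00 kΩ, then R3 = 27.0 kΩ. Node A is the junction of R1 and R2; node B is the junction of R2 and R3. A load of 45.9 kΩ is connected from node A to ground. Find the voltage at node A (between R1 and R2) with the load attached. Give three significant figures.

Below node A the series string R2+R3 = 28.00 kΩ sits in parallel with the 45.9 kΩ load: 17.39 kΩ.
V_A = 21.7 × 17.39/(1.50 + 17.39) = 20.0 V.

V ≈ 20.0 V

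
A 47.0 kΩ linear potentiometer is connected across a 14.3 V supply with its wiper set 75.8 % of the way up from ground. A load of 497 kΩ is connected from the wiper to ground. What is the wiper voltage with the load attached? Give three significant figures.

V ≈ 10.7 V

The wiper splits the pot into (1−α)R = 11.37 kΩ above and αR = 35.63 kΩ below.
Lower section ‖ load = 33.24 kΩ.
V_wiper = 14.3 × 33.24/(11.37 + 33.24) = 10.7 V.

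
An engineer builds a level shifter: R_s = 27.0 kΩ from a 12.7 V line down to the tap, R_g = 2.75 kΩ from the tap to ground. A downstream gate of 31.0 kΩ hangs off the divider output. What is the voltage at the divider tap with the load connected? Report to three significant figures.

The load sits in parallel with R_g: R_g‖R_L = (2.75 × 31.0) / (2.75 + 31.0) = 2.526 kΩ.
V_out = 12.7 × 2.526 / (27.0 + 2.526) = 12.7 × 2.526/29.53 = 1.09 V.

V_out ≈ 1.09 V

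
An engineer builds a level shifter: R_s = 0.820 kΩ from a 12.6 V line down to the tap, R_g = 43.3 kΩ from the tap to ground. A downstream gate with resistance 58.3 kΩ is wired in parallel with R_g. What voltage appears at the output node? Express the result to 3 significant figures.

The load sits in parallel with R_g: R_g‖R_L = (43300 × 58300) / (43300 + 58300) = 24850 Ω.
V_out = 12.6 × 24850 / (820 + 24850) = 12.6 × 24850/25670 = 12.2 V.
(Unloaded it would have been 12.4 V.)

V_out ≈ 12.2 V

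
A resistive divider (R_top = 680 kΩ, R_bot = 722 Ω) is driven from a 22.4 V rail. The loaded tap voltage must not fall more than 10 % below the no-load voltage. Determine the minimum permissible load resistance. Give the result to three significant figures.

R_L(min) ≈ 6.49 kΩ

Output resistance R_th = R_top‖R_bot = (680000 × 722)/680700 = 721.2 Ω.
The fractional drop is R_th/(R_th + R_L); requiring this ≤ 0.100 gives R_L ≥ R_th(1/0.100 − 1) = 721.2 × 9.000 = 6.49 kΩ.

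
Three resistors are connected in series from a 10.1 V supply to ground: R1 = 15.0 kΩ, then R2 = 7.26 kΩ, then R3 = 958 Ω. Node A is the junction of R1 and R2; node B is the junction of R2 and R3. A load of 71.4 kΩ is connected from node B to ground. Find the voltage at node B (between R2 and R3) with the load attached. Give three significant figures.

V ≈ 0.411 V

At node B, R3 is in parallel with the load: R3‖R_L = 945.3 Ω.
Below node A the resistance is R2 + (R3‖R_L) = 8205 Ω, so V_A = 10.1 × 8205/23210 = 3.571 V.
Then V_B = V_A × (R3‖R_L)/(R2 + R3‖R_L) = 3.571 × 945.3/8205 = 0.411 V.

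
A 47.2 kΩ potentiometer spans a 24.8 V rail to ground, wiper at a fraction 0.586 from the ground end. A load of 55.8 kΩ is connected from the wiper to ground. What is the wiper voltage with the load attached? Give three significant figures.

V ≈ 12.1 V

The wiper splits the pot into (1−α)R = 19.54 kΩ above and αR = 27.66 kΩ below.
Lower section ‖ load = 18.49 kΩ.
V_wiper = 24.8 × 18.49/(19.54 + 18.49) = 12.1 V.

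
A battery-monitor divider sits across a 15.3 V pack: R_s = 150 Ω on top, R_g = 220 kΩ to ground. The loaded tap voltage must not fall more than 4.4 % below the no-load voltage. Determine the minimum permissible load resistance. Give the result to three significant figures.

Output resistance R_th = R_s‖R_g = (150 × 220000)/220200 = 149.9 Ω.
The fractional drop is R_th/(R_th + R_L); requiring this ≤ 0.0440 gives R_L ≥ R_th(1/0.0440 − 1) = 149.9 × 21.73 = 3.26 kΩ.

R_L(min) ≈ 3.26 kΩ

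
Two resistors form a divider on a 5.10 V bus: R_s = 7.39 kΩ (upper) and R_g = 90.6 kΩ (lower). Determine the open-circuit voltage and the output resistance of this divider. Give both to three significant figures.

V_th is the open-circuit tap voltage: 5.10 × 90.6/(7.39 + 90.6) = 4.72 V.
With the supply zeroed, R_s and R_g appear in parallel from the tap: R_th = R_s‖R_g = (7.39 × 90.6)/97.99 = 6.83 kΩ.

V_th = 4.72 V, R_th = 6.83 kΩ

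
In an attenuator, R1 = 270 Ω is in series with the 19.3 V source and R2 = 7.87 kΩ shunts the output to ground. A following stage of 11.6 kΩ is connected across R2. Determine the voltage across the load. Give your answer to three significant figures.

The load sits in parallel with R2: R2‖R_L = (7870 × 11600) / (7870 + 11600) = 4689 Ω.
V_out = 19.3 × 4689 / (270 + 4689) = 19.3 × 4689/4959 = 18.2 V.
(Unloaded it would have been 18.7 V.)

V_out ≈ 18.2 V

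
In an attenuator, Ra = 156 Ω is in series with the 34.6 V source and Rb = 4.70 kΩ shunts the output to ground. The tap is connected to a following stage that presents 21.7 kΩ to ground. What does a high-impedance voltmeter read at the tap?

V_out ≈ 33.3 V

The load sits in parallel with Rb: Rb‖R_L = (4700 × 21700) / (4700 + 21700) = 3863 Ω.
V_out = 34.6 × 3863 / (156 + 3863) = 34.6 × 3863/4019 = 33.3 V.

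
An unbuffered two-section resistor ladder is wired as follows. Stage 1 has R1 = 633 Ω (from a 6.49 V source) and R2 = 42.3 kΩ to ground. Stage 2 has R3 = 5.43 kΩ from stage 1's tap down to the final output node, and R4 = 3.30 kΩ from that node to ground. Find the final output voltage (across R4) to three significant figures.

V_out ≈ 2.26 V

Stage 2 presents R3+R4 = 8730 Ω as a load on stage 1's tap.
Stage 1's lower leg becomes R2‖(R3+R4) = 7237 Ω, so V_mid = 6.49 × 7237/7870 = 5.968 V.
Stage 2 is itself unloaded: V_out = V_mid × R4/(R3+R4) = 5.968 × 3300/8730 = 2.26 V.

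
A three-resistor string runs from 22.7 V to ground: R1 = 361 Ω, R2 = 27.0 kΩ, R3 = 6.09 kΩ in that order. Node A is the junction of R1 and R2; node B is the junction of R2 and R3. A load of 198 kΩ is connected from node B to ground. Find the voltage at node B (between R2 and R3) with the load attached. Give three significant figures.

At node B, R3 is in parallel with the load: R3‖R_L = 5908 Ω.
Below node A the resistance is R2 + (R3‖R_L) = 32910 Ω, so V_A = 22.7 × 32910/33270 = 22.45 V.
Then V_B = V_A × (R3‖R_L)/(R2 + R3‖R_L) = 22.45 × 5908/32910 = 4.03 V.

V ≈ 4.03 V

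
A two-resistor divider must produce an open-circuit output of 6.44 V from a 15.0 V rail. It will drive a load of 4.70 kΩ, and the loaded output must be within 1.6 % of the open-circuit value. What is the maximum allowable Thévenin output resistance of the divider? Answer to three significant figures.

Loading drop = R_th/(R_th + R_L) ≤ 0.0160, so R_th ≤ R_L · ε/(1−ε) = 4.70 kΩ × 0.0160/0.9840 = 76.4 Ω.

R_th ≤ 76.4 Ω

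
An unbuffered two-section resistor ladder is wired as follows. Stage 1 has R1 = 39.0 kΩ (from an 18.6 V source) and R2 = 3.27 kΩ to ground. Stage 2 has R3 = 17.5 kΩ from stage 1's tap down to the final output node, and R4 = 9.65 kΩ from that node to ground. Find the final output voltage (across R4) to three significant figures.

Stage 2 presents R3+R4 = 27.15 kΩ as a load on stage 1's tap.
Stage 1's lower leg becomes R2‖(R3+R4) = 2.918 kΩ, so V_mid = 18.6 × 2.918/41.92 = 1.295 V.
Stage 2 is itself unloaded: V_out = V_mid × R4/(R3+R4) = 1.295 × 9.65/27.15 = 0.460 V.

V_out ≈ 0.460 V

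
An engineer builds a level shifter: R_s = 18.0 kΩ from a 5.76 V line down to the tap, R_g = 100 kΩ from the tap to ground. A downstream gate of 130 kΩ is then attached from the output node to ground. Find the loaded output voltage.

The load sits in parallel with R_g: R_g‖R_L = (100 × 130) / (100 + 130) = 56.52 kΩ.
V_out = 5.76 × 56.52 / (18.0 + 56.52) = 5.76 × 56.52/74.52 = 4.37 V.

V_out ≈ 4.37 V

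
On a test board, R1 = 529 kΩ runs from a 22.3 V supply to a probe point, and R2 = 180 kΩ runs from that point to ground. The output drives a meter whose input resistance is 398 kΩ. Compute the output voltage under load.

V_out ≈ 4.23 V

The load sits in parallel with R2: R2‖R_L = (180 × 398) / (180 + 398) = 123.9 kΩ.
V_out = 22.3 × 123.9 / (529 + 123.9) = 22.3 × 123.9/652.9 = 4.23 V.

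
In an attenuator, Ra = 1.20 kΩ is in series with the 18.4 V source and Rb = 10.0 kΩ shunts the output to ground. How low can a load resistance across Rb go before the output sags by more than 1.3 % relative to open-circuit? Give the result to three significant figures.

Output resistance R_th = Ra‖Rb = (1.20 × 10.0)/11.20 = 1.071 kΩ.
The fractional drop is R_th/(R_th + R_L); requiring this ≤ 0.0130 gives R_L ≥ R_th(1/0.0130 − 1) = 1.071 × 75.92 = 81.3 kΩ.

R_L(min) ≈ 81.3 kΩ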